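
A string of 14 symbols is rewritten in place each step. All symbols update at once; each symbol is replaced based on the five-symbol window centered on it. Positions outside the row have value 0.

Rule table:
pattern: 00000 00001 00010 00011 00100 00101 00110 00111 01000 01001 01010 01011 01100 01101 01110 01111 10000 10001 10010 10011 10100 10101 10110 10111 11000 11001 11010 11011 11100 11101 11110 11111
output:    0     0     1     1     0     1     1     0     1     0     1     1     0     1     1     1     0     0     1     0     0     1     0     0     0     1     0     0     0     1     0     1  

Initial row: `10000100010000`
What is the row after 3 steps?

00001111010010

01001010101000
10011111110100
00001111010010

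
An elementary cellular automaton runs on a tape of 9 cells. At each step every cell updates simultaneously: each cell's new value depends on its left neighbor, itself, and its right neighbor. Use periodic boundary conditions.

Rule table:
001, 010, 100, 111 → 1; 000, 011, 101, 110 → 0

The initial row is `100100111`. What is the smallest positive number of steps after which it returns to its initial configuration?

7

step 1: 011111011
step 2: 001110000
step 3: 010101000
step 4: 110101100
step 5: 000100011
step 6: 101110100
step 7: 100100111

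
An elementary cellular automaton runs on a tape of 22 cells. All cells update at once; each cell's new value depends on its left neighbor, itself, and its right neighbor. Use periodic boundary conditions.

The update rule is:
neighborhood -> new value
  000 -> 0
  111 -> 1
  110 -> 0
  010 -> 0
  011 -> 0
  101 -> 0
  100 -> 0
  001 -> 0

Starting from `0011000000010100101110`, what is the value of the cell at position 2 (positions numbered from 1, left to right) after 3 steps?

0000000000000000000100
0000000000000000000000
0000000000000000000000
position 2 holds 0

0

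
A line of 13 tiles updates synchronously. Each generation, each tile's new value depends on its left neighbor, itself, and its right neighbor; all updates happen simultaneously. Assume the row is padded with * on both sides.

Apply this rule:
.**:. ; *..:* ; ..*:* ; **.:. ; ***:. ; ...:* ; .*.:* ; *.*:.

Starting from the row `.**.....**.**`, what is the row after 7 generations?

...*****.....

...*****.....
***.....*****
...*****.....  (repeats generation 1; period 2)
generation 7: ...*****.....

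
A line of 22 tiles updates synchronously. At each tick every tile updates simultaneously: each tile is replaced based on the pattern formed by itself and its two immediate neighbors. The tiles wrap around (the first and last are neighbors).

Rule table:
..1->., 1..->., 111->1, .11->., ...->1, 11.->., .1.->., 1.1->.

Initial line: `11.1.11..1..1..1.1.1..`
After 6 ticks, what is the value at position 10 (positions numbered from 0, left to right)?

tick 1: ......................
tick 2: 1111111111111111111111
tick 3: 1111111111111111111111  (fixed point — unchanged through tick 6)
position 10 holds 1

1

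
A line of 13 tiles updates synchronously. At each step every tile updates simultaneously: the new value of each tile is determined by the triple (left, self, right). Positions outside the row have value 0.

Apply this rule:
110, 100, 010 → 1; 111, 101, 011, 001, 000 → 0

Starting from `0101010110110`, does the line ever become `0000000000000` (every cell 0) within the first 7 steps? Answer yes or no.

step 1: 0101010010011
step 2: 0101011011001
step 3: 0101001001101
step 4: 0101101100101
step 5: 0100100110101
step 6: 0110110010101
step 7: 0010011010101
step 7 is 0010011010101, still not uniform 0

no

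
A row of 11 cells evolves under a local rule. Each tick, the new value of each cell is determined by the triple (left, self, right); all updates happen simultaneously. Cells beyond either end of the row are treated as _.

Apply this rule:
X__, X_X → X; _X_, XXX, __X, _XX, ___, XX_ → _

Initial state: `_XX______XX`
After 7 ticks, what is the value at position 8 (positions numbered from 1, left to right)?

___X_______
____X______
_____X_____
______X____
_______X___
________X__
_________X_
position 8 holds _

_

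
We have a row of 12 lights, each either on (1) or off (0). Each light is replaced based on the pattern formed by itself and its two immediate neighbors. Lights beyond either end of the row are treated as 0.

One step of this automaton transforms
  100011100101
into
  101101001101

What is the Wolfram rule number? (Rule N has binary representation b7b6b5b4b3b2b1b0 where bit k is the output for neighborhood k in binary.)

135

position 5: 111 → 1  (bit 7 = 1)
position 6: 110 → 0  (bit 6 = 0)
position 10: 101 → 0  (bit 5 = 0)
position 1: 100 → 0  (bit 4 = 0)
position 4: 011 → 0  (bit 3 = 0)
position 0: 010 → 1  (bit 2 = 1)
position 3: 001 → 1  (bit 1 = 1)
position 2: 000 → 1  (bit 0 = 1)
bits b7..b0 = 10000111 = 135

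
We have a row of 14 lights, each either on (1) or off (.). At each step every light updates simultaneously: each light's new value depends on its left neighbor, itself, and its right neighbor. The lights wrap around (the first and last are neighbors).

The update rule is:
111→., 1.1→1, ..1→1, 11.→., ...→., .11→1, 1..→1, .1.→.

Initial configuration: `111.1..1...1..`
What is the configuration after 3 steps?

1..1.11.1.1.11
.11.11.1.1.11.
11.11.1.1.11.1

11.11.1.1.11.1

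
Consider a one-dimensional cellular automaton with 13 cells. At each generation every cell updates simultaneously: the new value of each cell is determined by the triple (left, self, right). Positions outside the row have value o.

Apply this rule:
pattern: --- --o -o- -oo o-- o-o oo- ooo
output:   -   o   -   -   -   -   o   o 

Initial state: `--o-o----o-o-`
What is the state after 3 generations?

-o------o----
-------o----o
------o----o-

------o----o-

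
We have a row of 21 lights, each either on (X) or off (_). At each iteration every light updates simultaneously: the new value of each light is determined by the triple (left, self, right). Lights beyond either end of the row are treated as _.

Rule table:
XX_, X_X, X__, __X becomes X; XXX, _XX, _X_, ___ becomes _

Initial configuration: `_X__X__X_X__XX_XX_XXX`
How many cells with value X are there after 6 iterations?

iteration 1: X_XX_XX_X_XX_XX_XX__X
iteration 2: _X_XX_XX_X_XX_XX_XXX_
iteration 3: X_X_XX_XX_X_XX_XX__XX
iteration 4: _X_X_XX_XX_X_XX_XXX_X
iteration 5: X_X_X_XX_XX_X_XX__XX_
iteration 6: _X_X_X_XX_XX_X_XXX_XX
count of X: 13

13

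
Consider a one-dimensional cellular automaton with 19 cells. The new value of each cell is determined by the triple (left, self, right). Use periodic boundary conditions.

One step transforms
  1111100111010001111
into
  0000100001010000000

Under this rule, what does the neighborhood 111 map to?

0

At position 0 the neighborhood is 111; the next row has 0 there.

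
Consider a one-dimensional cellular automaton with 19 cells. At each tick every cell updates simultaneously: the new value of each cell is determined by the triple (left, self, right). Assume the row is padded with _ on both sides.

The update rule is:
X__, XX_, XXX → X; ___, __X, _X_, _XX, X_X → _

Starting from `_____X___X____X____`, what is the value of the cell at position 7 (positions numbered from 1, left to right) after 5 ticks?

______X___X____X___
_______X___X____X__
________X___X____X_
_________X___X____X
__________X___X____
position 7 holds _

_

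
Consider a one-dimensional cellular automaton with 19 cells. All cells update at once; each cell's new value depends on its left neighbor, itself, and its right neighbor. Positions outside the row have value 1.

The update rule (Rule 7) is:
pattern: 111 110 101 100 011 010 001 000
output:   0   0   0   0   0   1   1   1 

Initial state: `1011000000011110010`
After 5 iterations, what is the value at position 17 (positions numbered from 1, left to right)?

0

0000011111100000110
0111100000001111000
0000001111110000011
0111110000000111100
0000000111111000001
position 17 holds 0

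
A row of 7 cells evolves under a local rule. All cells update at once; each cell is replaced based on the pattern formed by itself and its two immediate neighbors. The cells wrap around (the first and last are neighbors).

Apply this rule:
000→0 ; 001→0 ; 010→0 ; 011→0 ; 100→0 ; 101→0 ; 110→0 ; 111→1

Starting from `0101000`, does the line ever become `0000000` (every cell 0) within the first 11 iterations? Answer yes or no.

0000000
all cells are 0 at iteration 1

yes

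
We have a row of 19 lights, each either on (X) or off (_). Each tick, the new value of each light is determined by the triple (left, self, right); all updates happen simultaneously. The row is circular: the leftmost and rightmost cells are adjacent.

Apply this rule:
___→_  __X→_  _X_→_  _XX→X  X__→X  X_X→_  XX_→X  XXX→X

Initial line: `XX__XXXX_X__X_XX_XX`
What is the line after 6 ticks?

XXX_XXXX__X___XX_XX
XXX_XXXXX__X__XX_XX
XXX_XXXXXX__X_XX_XX
XXX_XXXXXXX___XX_XX
XXX_XXXXXXXX__XX_XX
XXX_XXXXXXXXX_XX_XX

XXX_XXXXXXXXX_XX_XX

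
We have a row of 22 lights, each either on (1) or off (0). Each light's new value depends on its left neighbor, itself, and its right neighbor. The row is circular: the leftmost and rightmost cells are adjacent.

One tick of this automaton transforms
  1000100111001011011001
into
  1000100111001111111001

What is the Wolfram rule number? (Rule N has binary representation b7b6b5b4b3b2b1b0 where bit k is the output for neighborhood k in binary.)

position 8: 111 → 1  (bit 7 = 1)
position 0: 110 → 1  (bit 6 = 1)
position 13: 101 → 1  (bit 5 = 1)
position 1: 100 → 0  (bit 4 = 0)
position 7: 011 → 1  (bit 3 = 1)
position 4: 010 → 1  (bit 2 = 1)
position 3: 001 → 0  (bit 1 = 0)
position 2: 000 → 0  (bit 0 = 0)
bits b7..b0 = 11101100 = 236

236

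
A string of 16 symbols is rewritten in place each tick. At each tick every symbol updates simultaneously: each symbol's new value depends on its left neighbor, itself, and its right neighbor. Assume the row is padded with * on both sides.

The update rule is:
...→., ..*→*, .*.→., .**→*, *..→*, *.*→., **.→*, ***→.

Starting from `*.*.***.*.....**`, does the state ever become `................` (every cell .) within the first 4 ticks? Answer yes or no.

no

tick 1: *...*.*..*...**.
tick 2: **.*...**.*.***.
tick 3: .*..*.***...*.*.
tick 4: ..**..*.**.*....
tick 4 is ..**..*.**.*...., still not uniform .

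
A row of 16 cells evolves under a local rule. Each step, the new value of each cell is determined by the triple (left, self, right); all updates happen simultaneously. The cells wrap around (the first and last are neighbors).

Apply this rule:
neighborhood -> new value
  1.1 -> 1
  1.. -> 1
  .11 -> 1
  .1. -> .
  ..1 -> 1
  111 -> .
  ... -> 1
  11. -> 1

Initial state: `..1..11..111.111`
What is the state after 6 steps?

11.1111111.111.1
.111.....111.111
11.1111111.111.1  (repeats step 1; period 2)
step 6: .111.....111.111

.111.....111.111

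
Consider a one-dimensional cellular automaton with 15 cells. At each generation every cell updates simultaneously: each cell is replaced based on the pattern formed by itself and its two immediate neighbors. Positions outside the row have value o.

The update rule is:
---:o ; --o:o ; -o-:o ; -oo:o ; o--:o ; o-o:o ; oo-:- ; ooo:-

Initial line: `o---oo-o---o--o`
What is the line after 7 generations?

-oooo-ooooooooo
oo---oo--------
--oooo-oooooooo
ooo---oo-------
---oooo-ooooooo
oooo---oo------
----oooo-oooooo

----oooo-oooooo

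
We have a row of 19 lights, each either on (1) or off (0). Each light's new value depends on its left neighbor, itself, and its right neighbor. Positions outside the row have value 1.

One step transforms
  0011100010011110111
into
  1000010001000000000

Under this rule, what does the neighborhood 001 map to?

At position 1 the neighborhood is 001; the next row has 0 there.

0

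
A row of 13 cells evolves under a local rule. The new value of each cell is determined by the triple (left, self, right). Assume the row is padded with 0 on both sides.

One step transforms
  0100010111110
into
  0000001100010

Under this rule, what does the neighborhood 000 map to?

At position 3 the neighborhood is 000; the next row has 0 there.

0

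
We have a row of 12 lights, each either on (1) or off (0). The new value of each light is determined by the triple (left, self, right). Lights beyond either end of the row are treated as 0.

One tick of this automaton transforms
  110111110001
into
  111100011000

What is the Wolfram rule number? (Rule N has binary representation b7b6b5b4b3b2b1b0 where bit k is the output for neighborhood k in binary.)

position 4: 111 → 0  (bit 7 = 0)
position 1: 110 → 1  (bit 6 = 1)
position 2: 101 → 1  (bit 5 = 1)
position 8: 100 → 1  (bit 4 = 1)
position 0: 011 → 1  (bit 3 = 1)
position 11: 010 → 0  (bit 2 = 0)
position 10: 001 → 0  (bit 1 = 0)
position 9: 000 → 0  (bit 0 = 0)
bits b7..b0 = 01111000 = 120

120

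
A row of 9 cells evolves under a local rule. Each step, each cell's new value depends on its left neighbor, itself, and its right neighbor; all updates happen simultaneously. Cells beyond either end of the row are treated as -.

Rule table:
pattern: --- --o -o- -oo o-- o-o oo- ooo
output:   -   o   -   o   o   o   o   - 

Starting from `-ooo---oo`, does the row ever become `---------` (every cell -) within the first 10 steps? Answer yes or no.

no

oo-oo-ooo
ooooooo-o
o-----oo-
-o---oooo
o-o-oo--o
-o-ooooo-
o-oo---oo
-oooo-ooo
oo--ooo-o
ooooo-oo-
step 10 is ooooo-oo-, still not uniform -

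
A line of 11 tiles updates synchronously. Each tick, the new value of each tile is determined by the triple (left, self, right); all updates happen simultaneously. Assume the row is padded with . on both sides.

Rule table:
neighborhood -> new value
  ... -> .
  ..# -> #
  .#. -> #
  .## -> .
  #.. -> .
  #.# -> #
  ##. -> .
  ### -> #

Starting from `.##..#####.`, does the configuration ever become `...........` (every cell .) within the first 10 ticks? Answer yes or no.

yes

#...#.###..
#..###.#...
#.#.#.##...
######.....
.####......
#.##.......
##.........
...........
all cells are . at tick 8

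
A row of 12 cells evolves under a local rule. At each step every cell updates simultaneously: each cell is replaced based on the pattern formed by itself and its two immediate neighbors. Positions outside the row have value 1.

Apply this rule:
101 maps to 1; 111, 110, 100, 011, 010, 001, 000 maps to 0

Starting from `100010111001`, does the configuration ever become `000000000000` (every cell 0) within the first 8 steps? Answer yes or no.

000001000000
000000000000
all cells are 0 at step 2

yes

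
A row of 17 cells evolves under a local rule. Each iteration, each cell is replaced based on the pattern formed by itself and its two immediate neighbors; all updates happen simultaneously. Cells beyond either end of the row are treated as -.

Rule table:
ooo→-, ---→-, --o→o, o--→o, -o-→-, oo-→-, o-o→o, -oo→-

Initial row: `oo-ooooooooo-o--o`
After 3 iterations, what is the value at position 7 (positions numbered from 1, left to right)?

-

--o---------o-oo-
-o-o-------o-o--o
o-o-o-----o-o-oo-
position 7 holds -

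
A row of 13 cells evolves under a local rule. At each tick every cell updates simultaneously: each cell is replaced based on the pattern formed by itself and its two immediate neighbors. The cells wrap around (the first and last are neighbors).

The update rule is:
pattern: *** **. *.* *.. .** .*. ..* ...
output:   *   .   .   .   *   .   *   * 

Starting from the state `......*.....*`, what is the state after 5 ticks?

.*****..****.
*****..****..
****..****..*
***..****..**
**..****..***

**..****..***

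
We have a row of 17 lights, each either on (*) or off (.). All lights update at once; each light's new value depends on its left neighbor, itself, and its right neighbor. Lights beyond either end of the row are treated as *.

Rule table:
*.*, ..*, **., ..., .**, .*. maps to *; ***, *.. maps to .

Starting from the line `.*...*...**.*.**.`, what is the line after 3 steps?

**.***.*.********

step 1: **.***.**********
step 2: .***.***.........
step 3: **.***.*.********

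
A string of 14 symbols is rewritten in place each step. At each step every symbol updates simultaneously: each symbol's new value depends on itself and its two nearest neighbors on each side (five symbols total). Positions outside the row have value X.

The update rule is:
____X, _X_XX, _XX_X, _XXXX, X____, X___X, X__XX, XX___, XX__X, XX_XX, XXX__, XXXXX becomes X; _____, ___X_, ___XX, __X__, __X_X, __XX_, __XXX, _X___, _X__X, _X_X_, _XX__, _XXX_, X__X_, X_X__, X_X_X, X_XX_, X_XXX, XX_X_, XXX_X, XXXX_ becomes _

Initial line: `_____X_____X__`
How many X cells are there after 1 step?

6

XX_X___X_X___X
count of X: 6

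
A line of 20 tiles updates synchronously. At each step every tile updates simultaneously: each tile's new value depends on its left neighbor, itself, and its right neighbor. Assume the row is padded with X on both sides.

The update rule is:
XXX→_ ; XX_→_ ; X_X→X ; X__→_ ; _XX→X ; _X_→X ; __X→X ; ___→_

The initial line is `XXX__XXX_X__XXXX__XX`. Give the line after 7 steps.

____XX__XX_XX____XX_
___XX__XX_XX____XX_X
__XX__XX_XX____XX_XX
_XX__XX_XX____XX_XX_
XX__XX_XX____XX_XX_X
___XX_XX____XX_XX_XX
__XX_XX____XX_XX_XX_

__XX_XX____XX_XX_XX_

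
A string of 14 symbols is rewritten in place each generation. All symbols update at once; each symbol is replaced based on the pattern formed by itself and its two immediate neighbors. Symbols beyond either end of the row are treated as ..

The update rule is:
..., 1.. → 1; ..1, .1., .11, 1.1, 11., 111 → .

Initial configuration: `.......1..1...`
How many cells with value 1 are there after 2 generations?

2

111111..1..111
......1..1....
count of 1: 2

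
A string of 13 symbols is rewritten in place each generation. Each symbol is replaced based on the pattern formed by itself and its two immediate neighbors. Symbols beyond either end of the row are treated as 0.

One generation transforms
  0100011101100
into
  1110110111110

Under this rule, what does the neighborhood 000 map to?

0

At position 3 the neighborhood is 000; the next row has 0 there.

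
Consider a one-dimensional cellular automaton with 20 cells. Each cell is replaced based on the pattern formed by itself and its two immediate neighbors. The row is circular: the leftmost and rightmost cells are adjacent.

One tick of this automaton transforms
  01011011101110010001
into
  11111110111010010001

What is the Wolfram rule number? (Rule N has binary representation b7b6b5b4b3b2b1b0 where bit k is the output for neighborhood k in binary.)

108

position 7: 111 → 0  (bit 7 = 0)
position 4: 110 → 1  (bit 6 = 1)
position 0: 101 → 1  (bit 5 = 1)
position 13: 100 → 0  (bit 4 = 0)
position 3: 011 → 1  (bit 3 = 1)
position 1: 010 → 1  (bit 2 = 1)
position 14: 001 → 0  (bit 1 = 0)
position 17: 000 → 0  (bit 0 = 0)
bits b7..b0 = 01101100 = 108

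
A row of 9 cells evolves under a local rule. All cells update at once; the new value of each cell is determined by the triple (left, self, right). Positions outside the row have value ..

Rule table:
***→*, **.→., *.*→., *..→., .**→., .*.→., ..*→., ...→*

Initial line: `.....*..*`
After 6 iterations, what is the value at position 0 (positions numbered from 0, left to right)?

.

iteration 1: ****.....
iteration 2: .**..****
iteration 3: ......**.
iteration 4: *****....
iteration 5: .***..***
iteration 6: ..*....*.
position 0 holds .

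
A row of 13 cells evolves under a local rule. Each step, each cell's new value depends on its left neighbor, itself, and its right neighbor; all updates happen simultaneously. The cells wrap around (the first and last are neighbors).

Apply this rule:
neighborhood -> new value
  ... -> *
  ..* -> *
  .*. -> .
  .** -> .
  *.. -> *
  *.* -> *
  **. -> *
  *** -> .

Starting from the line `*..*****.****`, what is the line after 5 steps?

step 1: ***....**....
step 2: ..*****.*****
step 3: **....**....*
step 4: .*****.*****.
step 5: *....**....**

*....**....**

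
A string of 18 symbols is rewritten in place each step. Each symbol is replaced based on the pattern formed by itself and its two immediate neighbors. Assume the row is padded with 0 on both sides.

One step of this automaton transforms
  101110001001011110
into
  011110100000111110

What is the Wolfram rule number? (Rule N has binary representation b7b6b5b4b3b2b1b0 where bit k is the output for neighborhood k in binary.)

233

position 3: 111 → 1  (bit 7 = 1)
position 4: 110 → 1  (bit 6 = 1)
position 1: 101 → 1  (bit 5 = 1)
position 5: 100 → 0  (bit 4 = 0)
position 2: 011 → 1  (bit 3 = 1)
position 0: 010 → 0  (bit 2 = 0)
position 7: 001 → 0  (bit 1 = 0)
position 6: 000 → 1  (bit 0 = 1)
bits b7..b0 = 11101001 = 233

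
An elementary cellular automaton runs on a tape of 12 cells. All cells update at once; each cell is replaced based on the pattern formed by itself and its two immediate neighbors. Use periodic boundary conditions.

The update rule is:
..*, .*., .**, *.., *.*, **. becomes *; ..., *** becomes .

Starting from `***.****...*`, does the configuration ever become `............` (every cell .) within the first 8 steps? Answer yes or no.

..***..**.**
***.********
..***.......
.**.**......
*******.....
*.....**...*
**...****.**
.**.**..***.
step 8 is .**.**..***., still not uniform .

no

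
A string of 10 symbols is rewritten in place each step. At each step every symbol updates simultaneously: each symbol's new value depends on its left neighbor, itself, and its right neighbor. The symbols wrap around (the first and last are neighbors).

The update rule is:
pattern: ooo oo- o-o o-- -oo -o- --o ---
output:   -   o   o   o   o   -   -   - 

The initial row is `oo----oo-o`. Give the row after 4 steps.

-oo---oooo
oooo--o--o
---oo--o-o
o--ooo--o-

o--ooo--o-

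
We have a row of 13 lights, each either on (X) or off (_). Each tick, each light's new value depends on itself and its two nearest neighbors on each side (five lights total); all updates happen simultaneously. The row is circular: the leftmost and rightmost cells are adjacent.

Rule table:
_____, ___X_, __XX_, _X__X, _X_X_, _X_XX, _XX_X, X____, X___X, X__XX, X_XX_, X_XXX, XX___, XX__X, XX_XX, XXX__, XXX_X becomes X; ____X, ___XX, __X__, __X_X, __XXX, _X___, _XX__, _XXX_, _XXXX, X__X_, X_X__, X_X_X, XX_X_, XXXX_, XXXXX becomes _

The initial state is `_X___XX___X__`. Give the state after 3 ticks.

X__X_X_XXX__X
_X__X_XX_XXXX
__X__XXXXX__X

__X__XXXXX__X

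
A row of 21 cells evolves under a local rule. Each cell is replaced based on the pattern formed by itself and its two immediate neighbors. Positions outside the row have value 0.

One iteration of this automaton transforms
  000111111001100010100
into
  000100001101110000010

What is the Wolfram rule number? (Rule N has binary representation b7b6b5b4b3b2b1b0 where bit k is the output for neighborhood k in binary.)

position 4: 111 → 0  (bit 7 = 0)
position 8: 110 → 1  (bit 6 = 1)
position 17: 101 → 0  (bit 5 = 0)
position 9: 100 → 1  (bit 4 = 1)
position 3: 011 → 1  (bit 3 = 1)
position 16: 010 → 0  (bit 2 = 0)
position 2: 001 → 0  (bit 1 = 0)
position 0: 000 → 0  (bit 0 = 0)
bits b7..b0 = 01011000 = 88

88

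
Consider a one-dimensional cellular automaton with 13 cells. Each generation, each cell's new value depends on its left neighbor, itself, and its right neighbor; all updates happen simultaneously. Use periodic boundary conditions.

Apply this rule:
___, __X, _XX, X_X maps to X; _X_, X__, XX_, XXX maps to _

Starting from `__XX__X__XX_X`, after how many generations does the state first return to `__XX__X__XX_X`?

generation 1: _XX__X__XX_X_
generation 2: XX__X__XX_X__
generation 3: X__X__XX_X__X
generation 4: __X__XX_X__XX
generation 5: _X__XX_X__XX_
generation 6: X__XX_X__XX__
generation 7: __XX_X__XX__X
generation 8: _XX_X__XX__X_
generation 9: XX_X__XX__X__
generation 10: X_X__XX__X__X
generation 11: _X__XX__X__XX
generation 12: X__XX__X__XX_
generation 13: __XX__X__XX_X

13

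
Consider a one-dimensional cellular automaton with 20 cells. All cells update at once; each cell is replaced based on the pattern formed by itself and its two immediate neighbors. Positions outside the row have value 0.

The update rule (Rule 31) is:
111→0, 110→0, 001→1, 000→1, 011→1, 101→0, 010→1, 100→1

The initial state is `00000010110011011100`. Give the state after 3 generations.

generation 1: 11111110101110010011
generation 2: 10000000101001111110
generation 3: 11111111101111000001

11111111101111000001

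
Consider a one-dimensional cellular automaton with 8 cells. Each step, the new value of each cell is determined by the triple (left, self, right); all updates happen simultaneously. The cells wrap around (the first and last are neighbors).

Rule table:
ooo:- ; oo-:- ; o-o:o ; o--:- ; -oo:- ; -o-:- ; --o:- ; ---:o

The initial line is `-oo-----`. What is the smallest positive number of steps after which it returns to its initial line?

----oooo
-oo-----

2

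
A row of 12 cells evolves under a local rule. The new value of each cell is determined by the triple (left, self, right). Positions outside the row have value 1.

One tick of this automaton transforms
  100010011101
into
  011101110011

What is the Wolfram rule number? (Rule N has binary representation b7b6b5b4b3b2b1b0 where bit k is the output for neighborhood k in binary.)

59

position 8: 111 → 0  (bit 7 = 0)
position 0: 110 → 0  (bit 6 = 0)
position 10: 101 → 1  (bit 5 = 1)
position 1: 100 → 1  (bit 4 = 1)
position 7: 011 → 1  (bit 3 = 1)
position 4: 010 → 0  (bit 2 = 0)
position 3: 001 → 1  (bit 1 = 1)
position 2: 000 → 1  (bit 0 = 1)
bits b7..b0 = 00111011 = 59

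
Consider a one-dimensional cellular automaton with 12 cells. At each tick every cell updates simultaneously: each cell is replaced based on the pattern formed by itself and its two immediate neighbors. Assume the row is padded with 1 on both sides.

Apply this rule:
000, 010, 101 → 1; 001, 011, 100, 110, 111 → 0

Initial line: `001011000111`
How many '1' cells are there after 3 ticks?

001100010000
000001010110
011101111001
count of 1: 8

8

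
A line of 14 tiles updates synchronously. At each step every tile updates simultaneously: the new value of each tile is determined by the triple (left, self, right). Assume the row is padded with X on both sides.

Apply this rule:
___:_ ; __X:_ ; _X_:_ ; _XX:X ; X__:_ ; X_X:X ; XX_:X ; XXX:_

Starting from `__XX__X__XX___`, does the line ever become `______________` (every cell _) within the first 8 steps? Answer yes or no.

__XX_____XX___
__XX_____XX___  (fixed point — unchanged through step 8)
step 8 is __XX_____XX___, still not uniform _

no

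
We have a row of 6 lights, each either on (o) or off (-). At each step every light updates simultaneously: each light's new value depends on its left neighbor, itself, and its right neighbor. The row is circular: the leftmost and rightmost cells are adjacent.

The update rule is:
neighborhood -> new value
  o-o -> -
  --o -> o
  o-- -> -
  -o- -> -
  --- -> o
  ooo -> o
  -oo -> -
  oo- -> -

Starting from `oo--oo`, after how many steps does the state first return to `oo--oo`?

o--o-o
--o---
oo--oo

3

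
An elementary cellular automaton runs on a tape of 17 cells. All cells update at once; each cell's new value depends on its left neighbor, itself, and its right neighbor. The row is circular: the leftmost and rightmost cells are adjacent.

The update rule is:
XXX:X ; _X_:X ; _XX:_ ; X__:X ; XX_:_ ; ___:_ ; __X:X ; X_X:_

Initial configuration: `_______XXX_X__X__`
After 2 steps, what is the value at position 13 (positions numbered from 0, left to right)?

step 1: ______X_X__XXXXX_
step 2: _____XX_XXX_XXX_X
position 13 holds X

X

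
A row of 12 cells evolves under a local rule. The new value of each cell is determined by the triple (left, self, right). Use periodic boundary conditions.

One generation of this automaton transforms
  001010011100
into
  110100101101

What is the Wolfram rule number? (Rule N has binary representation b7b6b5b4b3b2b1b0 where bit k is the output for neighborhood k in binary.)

position 8: 111 → 1  (bit 7 = 1)
position 9: 110 → 1  (bit 6 = 1)
position 3: 101 → 1  (bit 5 = 1)
position 5: 100 → 0  (bit 4 = 0)
position 7: 011 → 0  (bit 3 = 0)
position 2: 010 → 0  (bit 2 = 0)
position 1: 001 → 1  (bit 1 = 1)
position 0: 000 → 1  (bit 0 = 1)
bits b7..b0 = 11100011 = 227

227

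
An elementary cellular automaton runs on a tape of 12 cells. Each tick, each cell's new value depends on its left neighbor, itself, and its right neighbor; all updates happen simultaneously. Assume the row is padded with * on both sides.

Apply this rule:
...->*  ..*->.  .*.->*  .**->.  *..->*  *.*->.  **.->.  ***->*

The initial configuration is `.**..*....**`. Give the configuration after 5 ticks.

.***..*.***.

tick 1: ...*.****..*
tick 2: **.*..**.*..
tick 3: *..**....**.
tick 4: .*...***....
tick 5: .***..*.***.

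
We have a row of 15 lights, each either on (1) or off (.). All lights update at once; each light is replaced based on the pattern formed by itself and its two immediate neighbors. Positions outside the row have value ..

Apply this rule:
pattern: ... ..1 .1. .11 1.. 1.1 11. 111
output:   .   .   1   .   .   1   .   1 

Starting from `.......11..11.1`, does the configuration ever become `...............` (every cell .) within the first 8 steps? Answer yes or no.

.............11
...............
all cells are . at step 2

yes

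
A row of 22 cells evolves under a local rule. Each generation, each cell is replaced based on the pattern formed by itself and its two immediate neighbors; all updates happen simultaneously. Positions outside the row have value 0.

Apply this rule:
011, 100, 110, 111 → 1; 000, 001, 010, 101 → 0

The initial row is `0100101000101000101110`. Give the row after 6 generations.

0010000100000100001111
0001000010000010001111
0000100001000001001111
0000010000100000101111
0000001000010000001111
0000000100001000001111

0000000100001000001111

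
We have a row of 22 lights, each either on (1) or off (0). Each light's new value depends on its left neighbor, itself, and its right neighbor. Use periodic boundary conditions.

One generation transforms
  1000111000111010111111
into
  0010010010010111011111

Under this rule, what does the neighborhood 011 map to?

At position 4 the neighborhood is 011; the next row has 0 there.

0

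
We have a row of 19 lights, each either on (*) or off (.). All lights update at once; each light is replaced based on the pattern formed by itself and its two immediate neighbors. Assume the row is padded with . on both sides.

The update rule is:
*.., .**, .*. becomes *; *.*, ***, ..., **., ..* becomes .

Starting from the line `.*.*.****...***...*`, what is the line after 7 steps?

.*.*.*...*..*..*..*
.*.*.**..**.**.**.*
.*.*.*.*.*..*..*..*
.*.*.*.*.**.**.**.*
.*.*.*.*.*..*..*..*  (repeats step 3; period 2)
step 7: .*.*.*.*.*..*..*..*

.*.*.*.*.*..*..*..*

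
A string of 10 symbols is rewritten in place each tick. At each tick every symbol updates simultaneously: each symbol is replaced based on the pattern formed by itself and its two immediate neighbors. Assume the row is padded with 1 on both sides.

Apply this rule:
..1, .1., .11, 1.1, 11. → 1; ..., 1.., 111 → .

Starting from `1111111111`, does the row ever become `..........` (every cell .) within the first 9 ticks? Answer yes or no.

..........
all cells are . at tick 1

yes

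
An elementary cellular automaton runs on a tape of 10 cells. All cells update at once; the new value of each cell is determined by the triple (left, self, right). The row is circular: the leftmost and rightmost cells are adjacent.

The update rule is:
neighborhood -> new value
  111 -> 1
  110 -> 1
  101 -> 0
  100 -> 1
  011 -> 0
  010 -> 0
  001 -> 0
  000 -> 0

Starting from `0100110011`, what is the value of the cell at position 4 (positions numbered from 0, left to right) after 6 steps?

0010011001
1001001100
0100100110
0010010011
1001001001
1100100100
position 4 holds 1

1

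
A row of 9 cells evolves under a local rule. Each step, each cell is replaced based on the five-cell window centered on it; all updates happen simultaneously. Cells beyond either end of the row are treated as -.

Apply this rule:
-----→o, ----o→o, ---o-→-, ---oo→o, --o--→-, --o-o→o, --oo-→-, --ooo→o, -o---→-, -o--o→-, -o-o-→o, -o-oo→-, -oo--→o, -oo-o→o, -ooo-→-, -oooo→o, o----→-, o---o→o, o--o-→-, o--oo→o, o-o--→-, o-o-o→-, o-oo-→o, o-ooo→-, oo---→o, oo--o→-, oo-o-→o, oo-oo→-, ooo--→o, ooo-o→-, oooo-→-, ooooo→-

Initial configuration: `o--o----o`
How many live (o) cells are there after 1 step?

------o--
count of o: 1

1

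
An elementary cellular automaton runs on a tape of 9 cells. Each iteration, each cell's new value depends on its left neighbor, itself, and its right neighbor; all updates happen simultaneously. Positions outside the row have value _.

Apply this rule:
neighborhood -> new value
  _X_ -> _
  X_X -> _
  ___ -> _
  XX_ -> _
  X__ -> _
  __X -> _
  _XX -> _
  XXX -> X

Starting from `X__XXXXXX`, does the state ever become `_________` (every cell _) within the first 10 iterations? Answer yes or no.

yes

iteration 1: ____XXXX_
iteration 2: _____XX__
iteration 3: _________
all cells are _ at iteration 3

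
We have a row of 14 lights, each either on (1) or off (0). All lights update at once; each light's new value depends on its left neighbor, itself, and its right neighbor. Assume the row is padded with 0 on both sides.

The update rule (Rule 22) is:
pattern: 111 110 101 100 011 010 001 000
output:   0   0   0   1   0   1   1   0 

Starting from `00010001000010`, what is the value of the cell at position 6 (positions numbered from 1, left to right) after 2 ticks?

tick 1: 00111011100111
tick 2: 01000000011000
position 6 holds 0

0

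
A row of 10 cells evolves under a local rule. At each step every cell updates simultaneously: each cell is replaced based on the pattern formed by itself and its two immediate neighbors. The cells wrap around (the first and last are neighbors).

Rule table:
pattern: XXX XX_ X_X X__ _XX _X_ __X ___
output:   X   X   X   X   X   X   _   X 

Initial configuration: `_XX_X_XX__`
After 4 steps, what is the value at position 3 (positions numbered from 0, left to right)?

_XXXXXXXXX
XXXXXXXXXX
XXXXXXXXXX  (fixed point — unchanged through step 4)
position 3 holds X

X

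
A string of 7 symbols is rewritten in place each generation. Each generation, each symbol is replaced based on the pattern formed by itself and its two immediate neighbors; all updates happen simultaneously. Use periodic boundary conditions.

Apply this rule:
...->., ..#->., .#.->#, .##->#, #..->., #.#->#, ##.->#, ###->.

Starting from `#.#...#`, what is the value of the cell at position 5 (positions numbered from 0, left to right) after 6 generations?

###...#
..#...#
..#...#  (fixed point — unchanged through generation 6)
position 5 holds .

.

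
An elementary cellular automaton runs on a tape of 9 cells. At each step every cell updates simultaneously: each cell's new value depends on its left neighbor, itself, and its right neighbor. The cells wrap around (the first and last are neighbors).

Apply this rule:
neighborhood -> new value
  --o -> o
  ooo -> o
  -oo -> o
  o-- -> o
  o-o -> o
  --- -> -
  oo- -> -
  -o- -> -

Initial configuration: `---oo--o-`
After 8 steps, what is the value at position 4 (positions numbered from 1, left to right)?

o

step 1: --oo-oo-o
step 2: ooo-oo-o-
step 3: oo-oo-o-o
step 4: o-oo-o-oo
step 5: -oo-o-ooo
step 6: oo-o-ooo-
step 7: o-o-ooo-o
step 8: -o-ooo-oo
position 4 holds o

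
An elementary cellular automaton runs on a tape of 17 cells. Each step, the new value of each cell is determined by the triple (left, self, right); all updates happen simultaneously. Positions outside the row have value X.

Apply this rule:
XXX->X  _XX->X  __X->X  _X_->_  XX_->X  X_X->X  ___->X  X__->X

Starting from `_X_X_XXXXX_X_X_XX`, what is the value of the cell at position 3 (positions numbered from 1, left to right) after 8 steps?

X_X_XXXXXXX_X_XXX
XX_XXXXXXXXX_XXXX
XXXXXXXXXXXXXXXXX
XXXXXXXXXXXXXXXXX  (fixed point — unchanged through step 8)
position 3 holds X

X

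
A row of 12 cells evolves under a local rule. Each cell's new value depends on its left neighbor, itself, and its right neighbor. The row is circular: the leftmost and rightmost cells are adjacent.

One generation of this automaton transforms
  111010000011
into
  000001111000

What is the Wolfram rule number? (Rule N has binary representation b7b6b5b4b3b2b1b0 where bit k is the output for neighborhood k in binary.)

17

position 0: 111 → 0  (bit 7 = 0)
position 2: 110 → 0  (bit 6 = 0)
position 3: 101 → 0  (bit 5 = 0)
position 5: 100 → 1  (bit 4 = 1)
position 10: 011 → 0  (bit 3 = 0)
position 4: 010 → 0  (bit 2 = 0)
position 9: 001 → 0  (bit 1 = 0)
position 6: 000 → 1  (bit 0 = 1)
bits b7..b0 = 00010001 = 17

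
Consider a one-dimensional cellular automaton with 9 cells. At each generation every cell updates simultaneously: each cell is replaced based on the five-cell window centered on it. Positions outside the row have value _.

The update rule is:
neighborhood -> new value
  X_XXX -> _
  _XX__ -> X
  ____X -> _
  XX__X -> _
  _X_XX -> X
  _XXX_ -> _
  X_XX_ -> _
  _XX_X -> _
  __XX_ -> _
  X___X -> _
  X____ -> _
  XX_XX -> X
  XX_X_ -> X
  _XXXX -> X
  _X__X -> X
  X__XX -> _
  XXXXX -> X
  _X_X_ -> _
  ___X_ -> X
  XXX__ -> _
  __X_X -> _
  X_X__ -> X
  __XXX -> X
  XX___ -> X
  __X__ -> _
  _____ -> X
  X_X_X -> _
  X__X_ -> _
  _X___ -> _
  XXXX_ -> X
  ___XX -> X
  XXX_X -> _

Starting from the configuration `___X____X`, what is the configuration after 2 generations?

__X___X__

X_X____X_
__X___X__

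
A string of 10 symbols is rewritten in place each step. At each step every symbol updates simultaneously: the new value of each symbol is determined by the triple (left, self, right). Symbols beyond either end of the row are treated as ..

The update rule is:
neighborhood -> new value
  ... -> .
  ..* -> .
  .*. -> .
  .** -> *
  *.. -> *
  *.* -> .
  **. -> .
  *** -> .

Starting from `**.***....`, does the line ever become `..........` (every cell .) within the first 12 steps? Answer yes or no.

yes

*..*..*...
.*..*..*..
..*..*..*.
...*..*..*
....*..*..
.....*..*.
......*..*
.......*..
........*.
.........*
..........
all cells are . at step 11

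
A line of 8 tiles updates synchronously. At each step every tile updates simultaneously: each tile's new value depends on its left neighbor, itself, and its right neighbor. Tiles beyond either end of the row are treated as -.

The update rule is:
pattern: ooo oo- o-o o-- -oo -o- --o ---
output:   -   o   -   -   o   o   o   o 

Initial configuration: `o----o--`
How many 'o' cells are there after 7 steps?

step 1: o-oooo-o
step 2: o-o--o-o
step 3: o-o-oo-o
step 4: o-o-oo-o  (fixed point — unchanged through step 7)
count of o: 5

5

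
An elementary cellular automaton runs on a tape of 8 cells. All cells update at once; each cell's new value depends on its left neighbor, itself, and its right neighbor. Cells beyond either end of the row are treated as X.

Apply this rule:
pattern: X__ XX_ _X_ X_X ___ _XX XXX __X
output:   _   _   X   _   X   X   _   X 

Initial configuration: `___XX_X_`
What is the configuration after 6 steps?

_XXX__X_
_X___XX_
_X_XXX__
_X_X___X
_X_X_XXX
_X_X_X__

_X_X_X__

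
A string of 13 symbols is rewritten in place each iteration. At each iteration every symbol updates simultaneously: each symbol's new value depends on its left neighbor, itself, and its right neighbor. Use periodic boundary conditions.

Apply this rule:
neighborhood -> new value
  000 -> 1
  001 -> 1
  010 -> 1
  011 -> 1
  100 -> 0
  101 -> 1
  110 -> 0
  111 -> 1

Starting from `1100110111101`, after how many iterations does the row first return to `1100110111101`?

13

iteration 1: 1001101111011
iteration 2: 0011011110111
iteration 3: 0110111101110
iteration 4: 1101111011100
iteration 5: 1011110111001
iteration 6: 0111101110011
iteration 7: 1111011100110
iteration 8: 1110111001101
iteration 9: 1101110011011
iteration 10: 1011100110111
iteration 11: 0111001101111
iteration 12: 1110011011110
iteration 13: 1100110111101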